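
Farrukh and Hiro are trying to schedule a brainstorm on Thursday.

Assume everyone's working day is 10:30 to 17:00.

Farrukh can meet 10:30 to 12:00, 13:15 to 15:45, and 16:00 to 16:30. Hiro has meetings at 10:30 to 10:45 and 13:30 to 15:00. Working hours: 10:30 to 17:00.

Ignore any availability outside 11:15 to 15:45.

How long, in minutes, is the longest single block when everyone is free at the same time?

45 minutes

Hiro free within 10:30–17:00: 10:45–13:30, 15:00–17:00.
Farrukh ∩ Hiro: 10:45–12:00, 13:15–13:30, 15:00–15:45, 16:00–16:30.
Restricted to 11:15–15:45: 11:15–12:00, 13:15–13:30, 15:00–15:45.
Common window lengths: 45, 15, 45 min; longest is 45.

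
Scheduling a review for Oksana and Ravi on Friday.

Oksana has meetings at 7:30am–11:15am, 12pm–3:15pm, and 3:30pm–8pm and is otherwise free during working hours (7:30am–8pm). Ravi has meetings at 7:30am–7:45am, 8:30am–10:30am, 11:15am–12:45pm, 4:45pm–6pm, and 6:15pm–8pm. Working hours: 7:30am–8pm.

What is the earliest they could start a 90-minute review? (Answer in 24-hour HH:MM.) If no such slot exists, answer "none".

none

Oksana free within 07:30–20:00: 11:15–12:00, 15:15–15:30.
Ravi free within 07:30–20:00: 07:45–08:30, 10:30–11:15, 12:45–16:45, 18:00–18:15.
Oksana ∩ Ravi: 15:15–15:30.
Windows ≥ 90 min: (none).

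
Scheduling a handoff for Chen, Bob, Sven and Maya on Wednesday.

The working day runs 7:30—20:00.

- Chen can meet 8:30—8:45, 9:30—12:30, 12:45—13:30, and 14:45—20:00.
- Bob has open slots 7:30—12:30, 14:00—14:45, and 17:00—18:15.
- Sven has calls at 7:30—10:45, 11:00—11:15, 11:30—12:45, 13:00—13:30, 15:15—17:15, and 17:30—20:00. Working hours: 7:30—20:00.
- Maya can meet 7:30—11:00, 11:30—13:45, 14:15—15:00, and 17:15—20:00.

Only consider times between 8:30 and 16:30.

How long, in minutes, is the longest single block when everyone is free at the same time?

15 minutes

Sven free within 07:30–20:00: 10:45–11:00, 11:15–11:30, 12:45–13:00, 13:30–15:15, 17:15–17:30.
Chen ∩ Bob: 08:30–08:45, 09:30–12:30, 17:00–18:15.
Chen ∩ Bob ∩ Sven: 10:45–11:00, 11:15–11:30, 17:15–17:30.
Chen ∩ Bob ∩ Sven ∩ Maya: 10:45–11:00, 17:15–17:30.
Restricted to 08:30–16:30: 10:45–11:00.
Single common window of 15 minutes.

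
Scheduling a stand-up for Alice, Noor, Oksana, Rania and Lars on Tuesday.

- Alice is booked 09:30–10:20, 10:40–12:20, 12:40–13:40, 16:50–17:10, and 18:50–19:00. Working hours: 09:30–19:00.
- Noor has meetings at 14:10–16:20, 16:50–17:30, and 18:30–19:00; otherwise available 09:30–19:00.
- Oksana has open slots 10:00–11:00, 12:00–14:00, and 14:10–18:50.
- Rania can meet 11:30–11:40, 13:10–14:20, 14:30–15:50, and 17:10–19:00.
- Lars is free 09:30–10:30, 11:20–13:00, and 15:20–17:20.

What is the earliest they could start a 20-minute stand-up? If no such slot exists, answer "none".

Alice free within 09:30–19:00: 10:20–10:40, 12:20–12:40, 13:40–16:50, 17:10–18:50.
Noor free within 09:30–19:00: 09:30–14:10, 16:20–16:50, 17:30–18:30.
Alice ∩ Noor: 10:20–10:40, 12:20–12:40, 13:40–14:10, 16:20–16:50, 17:30–18:30.
Alice ∩ Noor ∩ Oksana: 10:20–10:40, 12:20–12:40, 13:40–14:00, 16:20–16:50, 17:30–18:30.
Alice ∩ Noor ∩ Oksana ∩ Rania: 13:40–14:00, 17:30–18:30.
Alice ∩ Noor ∩ Oksana ∩ Rania ∩ Lars: (none).
Windows ≥ 20 min: (none).

none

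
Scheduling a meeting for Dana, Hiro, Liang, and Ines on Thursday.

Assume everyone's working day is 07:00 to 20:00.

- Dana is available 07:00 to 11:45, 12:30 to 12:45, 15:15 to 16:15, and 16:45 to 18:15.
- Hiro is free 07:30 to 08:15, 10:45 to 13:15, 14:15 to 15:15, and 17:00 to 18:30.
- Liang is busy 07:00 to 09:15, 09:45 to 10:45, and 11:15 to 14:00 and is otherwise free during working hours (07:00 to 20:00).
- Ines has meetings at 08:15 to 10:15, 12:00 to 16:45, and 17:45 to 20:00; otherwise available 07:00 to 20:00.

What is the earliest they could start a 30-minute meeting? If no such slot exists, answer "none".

10:45

Liang free within 07:00–20:00: 09:15–09:45, 10:45–11:15, 14:00–20:00.
Ines free within 07:00–20:00: 07:00–08:15, 10:15–12:00, 16:45–17:45.
Dana ∩ Hiro: 07:30–08:15, 10:45–11:45, 12:30–12:45, 17:00–18:15.
Dana ∩ Hiro ∩ Liang: 10:45–11:15, 17:00–18:15.
Dana ∩ Hiro ∩ Liang ∩ Ines: 10:45–11:15, 17:00–17:45.
Windows ≥ 30 min: 10:45–11:15, 17:00–17:45.
Earliest such window starts at 10:45.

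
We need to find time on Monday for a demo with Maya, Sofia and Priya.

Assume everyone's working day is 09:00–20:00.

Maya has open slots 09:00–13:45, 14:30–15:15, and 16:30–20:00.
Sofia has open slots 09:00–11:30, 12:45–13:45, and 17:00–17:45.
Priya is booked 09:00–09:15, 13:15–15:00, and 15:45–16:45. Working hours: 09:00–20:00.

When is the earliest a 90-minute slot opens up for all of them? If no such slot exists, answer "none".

09:15

Priya free within 09:00–20:00: 09:15–13:15, 15:00–15:45, 16:45–20:00.
Maya ∩ Sofia: 09:00–11:30, 12:45–13:45, 17:00–17:45.
Maya ∩ Sofia ∩ Priya: 09:15–11:30, 12:45–13:15, 17:00–17:45.
Windows ≥ 90 min: 09:15–11:30.
Earliest such window starts at 09:15.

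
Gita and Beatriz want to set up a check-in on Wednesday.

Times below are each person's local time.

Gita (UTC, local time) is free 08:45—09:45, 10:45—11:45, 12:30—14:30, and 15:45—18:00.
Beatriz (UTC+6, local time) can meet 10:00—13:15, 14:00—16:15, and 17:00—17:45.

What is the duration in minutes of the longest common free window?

Gita → UTC: 08:45–09:45, 10:45–11:45, 12:30–14:30, 15:45–18:00.
Beatriz → UTC: 04:00–07:15, 08:00–10:15, 11:00–11:45.
Gita ∩ Beatriz: 08:45–09:45, 11:00–11:45.
Common window lengths: 60, 45 min; longest is 60.

60 minutes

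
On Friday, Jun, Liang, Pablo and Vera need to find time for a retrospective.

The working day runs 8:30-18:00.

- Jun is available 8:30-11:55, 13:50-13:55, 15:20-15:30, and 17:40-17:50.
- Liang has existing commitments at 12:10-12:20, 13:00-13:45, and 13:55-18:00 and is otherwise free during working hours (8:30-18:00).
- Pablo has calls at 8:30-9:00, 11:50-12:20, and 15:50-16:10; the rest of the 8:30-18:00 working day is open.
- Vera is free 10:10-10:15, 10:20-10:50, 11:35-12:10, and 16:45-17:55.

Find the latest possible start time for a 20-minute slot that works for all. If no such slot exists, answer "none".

Liang free within 08:30–18:00: 08:30–12:10, 12:20–13:00, 13:45–13:55.
Pablo free within 08:30–18:00: 09:00–11:50, 12:20–15:50, 16:10–18:00.
Jun ∩ Liang: 08:30–11:55, 13:50–13:55.
Jun ∩ Liang ∩ Pablo: 09:00–11:50, 13:50–13:55.
Jun ∩ Liang ∩ Pablo ∩ Vera: 10:10–10:15, 10:20–10:50, 11:35–11:50.
Windows ≥ 20 min: 10:20–10:50.
Latest start in the last window 10:20–10:50 is 10:50 − 20 min = 10:30.

10:30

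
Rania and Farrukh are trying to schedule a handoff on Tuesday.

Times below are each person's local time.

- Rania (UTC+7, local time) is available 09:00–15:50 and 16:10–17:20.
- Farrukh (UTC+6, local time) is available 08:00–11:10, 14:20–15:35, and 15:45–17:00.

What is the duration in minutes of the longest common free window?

190 minutes

Rania → UTC: 02:00–08:50, 09:10–10:20.
Farrukh → UTC: 02:00–05:10, 08:20–09:35, 09:45–11:00.
Rania ∩ Farrukh: 02:00–05:10, 08:20–08:50, 09:10–09:35, 09:45–10:20.
Common window lengths: 190, 30, 25, 35 min; longest is 190.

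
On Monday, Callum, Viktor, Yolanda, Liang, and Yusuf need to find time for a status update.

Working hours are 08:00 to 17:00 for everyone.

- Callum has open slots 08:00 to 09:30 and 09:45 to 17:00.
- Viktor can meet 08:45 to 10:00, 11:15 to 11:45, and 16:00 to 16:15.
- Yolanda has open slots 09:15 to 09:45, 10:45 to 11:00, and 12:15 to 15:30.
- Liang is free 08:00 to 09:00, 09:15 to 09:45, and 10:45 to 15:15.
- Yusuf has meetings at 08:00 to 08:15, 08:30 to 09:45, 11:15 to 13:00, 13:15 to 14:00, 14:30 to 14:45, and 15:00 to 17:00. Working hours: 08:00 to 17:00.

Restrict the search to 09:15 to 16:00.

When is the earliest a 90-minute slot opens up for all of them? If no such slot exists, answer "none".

Yusuf free within 08:00–17:00: 08:15–08:30, 09:45–11:15, 13:00–13:15, 14:00–14:30, 14:45–15:00.
Callum ∩ Viktor: 08:45–09:30, 09:45–10:00, 11:15–11:45, 16:00–16:15.
Callum ∩ Viktor ∩ Yolanda: 09:15–09:30.
Callum ∩ Viktor ∩ Yolanda ∩ Liang: 09:15–09:30.
Callum ∩ Viktor ∩ Yolanda ∩ Liang ∩ Yusuf: (none).
Restricted to 09:15–16:00: (none).
Windows ≥ 90 min: (none).

none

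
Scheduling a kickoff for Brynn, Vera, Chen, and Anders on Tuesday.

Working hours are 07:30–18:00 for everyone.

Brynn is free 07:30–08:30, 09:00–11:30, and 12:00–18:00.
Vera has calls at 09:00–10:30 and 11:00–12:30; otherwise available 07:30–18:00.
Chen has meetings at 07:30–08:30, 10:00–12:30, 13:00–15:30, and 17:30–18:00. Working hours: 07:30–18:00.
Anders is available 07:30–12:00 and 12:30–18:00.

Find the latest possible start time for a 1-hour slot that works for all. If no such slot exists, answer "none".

Vera free within 07:30–18:00: 07:30–09:00, 10:30–11:00, 12:30–18:00.
Chen free within 07:30–18:00: 08:30–10:00, 12:30–13:00, 15:30–17:30.
Brynn ∩ Vera: 07:30–08:30, 10:30–11:00, 12:30–18:00.
Brynn ∩ Vera ∩ Chen: 12:30–13:00, 15:30–17:30.
Brynn ∩ Vera ∩ Chen ∩ Anders: 12:30–13:00, 15:30–17:30.
Windows ≥ 60 min: 15:30–17:30.
Latest start in the last window 15:30–17:30 is 17:30 − 60 min = 16:30.

16:30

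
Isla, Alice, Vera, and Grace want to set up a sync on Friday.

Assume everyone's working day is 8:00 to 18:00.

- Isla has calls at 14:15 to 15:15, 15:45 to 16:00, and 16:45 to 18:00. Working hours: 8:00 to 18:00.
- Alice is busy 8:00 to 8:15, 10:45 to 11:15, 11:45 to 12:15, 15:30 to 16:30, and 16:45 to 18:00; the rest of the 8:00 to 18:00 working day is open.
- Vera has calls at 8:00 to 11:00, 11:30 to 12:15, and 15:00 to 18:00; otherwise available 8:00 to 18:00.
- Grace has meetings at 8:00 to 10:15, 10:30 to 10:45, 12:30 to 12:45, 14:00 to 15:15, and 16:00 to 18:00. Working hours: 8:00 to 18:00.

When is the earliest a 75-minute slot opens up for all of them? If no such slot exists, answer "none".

Isla free within 08:00–18:00: 08:00–14:15, 15:15–15:45, 16:00–16:45.
Alice free within 08:00–18:00: 08:15–10:45, 11:15–11:45, 12:15–15:30, 16:30–16:45.
Vera free within 08:00–18:00: 11:00–11:30, 12:15–15:00.
Grace free within 08:00–18:00: 10:15–10:30, 10:45–12:30, 12:45–14:00, 15:15–16:00.
Isla ∩ Alice: 08:15–10:45, 11:15–11:45, 12:15–14:15, 15:15–15:30, 16:30–16:45.
Isla ∩ Alice ∩ Vera: 11:15–11:30, 12:15–14:15.
Isla ∩ Alice ∩ Vera ∩ Grace: 11:15–11:30, 12:15–12:30, 12:45–14:00.
Windows ≥ 75 min: 12:45–14:00.
Earliest such window starts at 12:45.

12:45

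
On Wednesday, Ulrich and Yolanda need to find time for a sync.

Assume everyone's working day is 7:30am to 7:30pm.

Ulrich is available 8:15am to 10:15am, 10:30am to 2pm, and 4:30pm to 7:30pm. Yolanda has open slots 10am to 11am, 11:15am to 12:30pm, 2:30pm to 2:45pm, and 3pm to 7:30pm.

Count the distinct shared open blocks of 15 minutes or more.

Ulrich ∩ Yolanda: 10:00–10:15, 10:30–11:00, 11:15–12:30, 16:30–19:30.
Windows ≥ 15 min: 10:00–10:15, 10:30–11:00, 11:15–12:30, 16:30–19:30.
That's 4 windows.

4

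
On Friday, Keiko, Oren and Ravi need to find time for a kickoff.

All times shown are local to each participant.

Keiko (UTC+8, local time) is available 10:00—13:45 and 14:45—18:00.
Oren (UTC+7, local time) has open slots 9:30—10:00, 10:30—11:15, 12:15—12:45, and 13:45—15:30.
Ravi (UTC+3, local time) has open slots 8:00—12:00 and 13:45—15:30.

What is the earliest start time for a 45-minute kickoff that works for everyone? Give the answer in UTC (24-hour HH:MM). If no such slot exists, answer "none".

Keiko → UTC: 02:00–05:45, 06:45–10:00.
Oren → UTC: 02:30–03:00, 03:30–04:15, 05:15–05:45, 06:45–08:30.
Ravi → UTC: 05:00–09:00, 10:45–12:30.
Keiko ∩ Oren: 02:30–03:00, 03:30–04:15, 05:15–05:45, 06:45–08:30.
Keiko ∩ Oren ∩ Ravi: 05:15–05:45, 06:45–08:30.
Windows ≥ 45 min: 06:45–08:30.
Earliest such window starts at 06:45.

06:45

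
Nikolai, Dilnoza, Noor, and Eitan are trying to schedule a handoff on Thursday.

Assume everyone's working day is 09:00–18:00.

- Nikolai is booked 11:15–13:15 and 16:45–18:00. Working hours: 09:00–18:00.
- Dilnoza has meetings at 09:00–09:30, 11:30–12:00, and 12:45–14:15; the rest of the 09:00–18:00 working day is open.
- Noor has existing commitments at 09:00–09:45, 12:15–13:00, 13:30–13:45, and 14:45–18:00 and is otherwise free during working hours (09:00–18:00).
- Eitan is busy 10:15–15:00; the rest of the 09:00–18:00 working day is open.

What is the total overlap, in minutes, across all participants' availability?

Nikolai free within 09:00–18:00: 09:00–11:15, 13:15–16:45.
Dilnoza free within 09:00–18:00: 09:30–11:30, 12:00–12:45, 14:15–18:00.
Noor free within 09:00–18:00: 09:45–12:15, 13:00–13:30, 13:45–14:45.
Eitan free within 09:00–18:00: 09:00–10:15, 15:00–18:00.
Nikolai ∩ Dilnoza: 09:30–11:15, 14:15–16:45.
Nikolai ∩ Dilnoza ∩ Noor: 09:45–11:15, 14:15–14:45.
Nikolai ∩ Dilnoza ∩ Noor ∩ Eitan: 09:45–10:15.
Total common minutes: 30.

30 minutes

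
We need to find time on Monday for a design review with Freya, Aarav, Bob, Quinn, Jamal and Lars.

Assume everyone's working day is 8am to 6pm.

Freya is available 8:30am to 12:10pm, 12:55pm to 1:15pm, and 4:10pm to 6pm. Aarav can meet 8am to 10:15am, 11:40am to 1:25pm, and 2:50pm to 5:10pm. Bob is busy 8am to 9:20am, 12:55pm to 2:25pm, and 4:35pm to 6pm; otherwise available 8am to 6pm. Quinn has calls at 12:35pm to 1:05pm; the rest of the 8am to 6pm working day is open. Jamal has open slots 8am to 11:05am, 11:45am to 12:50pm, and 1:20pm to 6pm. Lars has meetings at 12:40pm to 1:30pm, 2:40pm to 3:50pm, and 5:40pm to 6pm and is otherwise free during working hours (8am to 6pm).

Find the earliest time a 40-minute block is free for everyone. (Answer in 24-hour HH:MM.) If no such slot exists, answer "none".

09:20

Bob free within 08:00–18:00: 09:20–12:55, 14:25–16:35.
Quinn free within 08:00–18:00: 08:00–12:35, 13:05–18:00.
Lars free within 08:00–18:00: 08:00–12:40, 13:30–14:40, 15:50–17:40.
Freya ∩ Aarav: 08:30–10:15, 11:40–12:10, 12:55–13:15, 16:10–17:10.
Freya ∩ Aarav ∩ Bob: 09:20–10:15, 11:40–12:10, 16:10–16:35.
Freya ∩ Aarav ∩ Bob ∩ Quinn: 09:20–10:15, 11:40–12:10, 16:10–16:35.
Freya ∩ Aarav ∩ Bob ∩ Quinn ∩ Jamal: 09:20–10:15, 11:45–12:10, 16:10–16:35.
Freya ∩ Aarav ∩ Bob ∩ Quinn ∩ Jamal ∩ Lars: 09:20–10:15, 11:45–12:10, 16:10–16:35.
Windows ≥ 40 min: 09:20–10:15.
Earliest such window starts at 09:20.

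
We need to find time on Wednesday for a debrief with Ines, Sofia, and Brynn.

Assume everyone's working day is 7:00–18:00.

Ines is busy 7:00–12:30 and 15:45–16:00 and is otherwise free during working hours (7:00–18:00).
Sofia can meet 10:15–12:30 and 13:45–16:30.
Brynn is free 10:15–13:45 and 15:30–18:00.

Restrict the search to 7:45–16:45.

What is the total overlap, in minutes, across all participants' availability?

45 minutes

Ines free within 07:00–18:00: 12:30–15:45, 16:00–18:00.
Ines ∩ Sofia: 13:45–15:45, 16:00–16:30.
Ines ∩ Sofia ∩ Brynn: 15:30–15:45, 16:00–16:30.
Restricted to 07:45–16:45: 15:30–15:45, 16:00–16:30.
Total common minutes: 15 + 30 = 45.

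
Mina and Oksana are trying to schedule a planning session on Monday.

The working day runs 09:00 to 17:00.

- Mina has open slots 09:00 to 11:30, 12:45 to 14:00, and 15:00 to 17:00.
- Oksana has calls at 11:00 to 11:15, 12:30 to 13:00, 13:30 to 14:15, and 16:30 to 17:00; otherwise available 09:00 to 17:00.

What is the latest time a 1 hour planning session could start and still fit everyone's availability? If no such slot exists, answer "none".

15:30

Oksana free within 09:00–17:00: 09:00–11:00, 11:15–12:30, 13:00–13:30, 14:15–16:30.
Mina ∩ Oksana: 09:00–11:00, 11:15–11:30, 13:00–13:30, 15:00–16:30.
Windows ≥ 60 min: 09:00–11:00, 15:00–16:30.
Latest start in the last window 15:00–16:30 is 16:30 − 60 min = 15:30.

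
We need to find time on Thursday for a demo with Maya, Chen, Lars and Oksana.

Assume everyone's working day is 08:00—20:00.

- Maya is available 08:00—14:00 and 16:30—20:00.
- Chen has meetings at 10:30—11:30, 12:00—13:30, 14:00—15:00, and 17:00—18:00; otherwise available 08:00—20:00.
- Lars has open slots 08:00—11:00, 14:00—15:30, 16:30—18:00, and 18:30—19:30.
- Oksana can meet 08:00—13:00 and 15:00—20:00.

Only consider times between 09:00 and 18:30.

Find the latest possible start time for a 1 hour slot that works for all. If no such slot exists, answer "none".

Chen free within 08:00–20:00: 08:00–10:30, 11:30–12:00, 13:30–14:00, 15:00–17:00, 18:00–20:00.
Maya ∩ Chen: 08:00–10:30, 11:30–12:00, 13:30–14:00, 16:30–17:00, 18:00–20:00.
Maya ∩ Chen ∩ Lars: 08:00–10:30, 16:30–17:00, 18:30–19:30.
Maya ∩ Chen ∩ Lars ∩ Oksana: 08:00–10:30, 16:30–17:00, 18:30–19:30.
Restricted to 09:00–18:30: 09:00–10:30, 16:30–17:00.
Windows ≥ 60 min: 09:00–10:30.
Latest start in the last window 09:00–10:30 is 10:30 − 60 min = 09:30.

09:30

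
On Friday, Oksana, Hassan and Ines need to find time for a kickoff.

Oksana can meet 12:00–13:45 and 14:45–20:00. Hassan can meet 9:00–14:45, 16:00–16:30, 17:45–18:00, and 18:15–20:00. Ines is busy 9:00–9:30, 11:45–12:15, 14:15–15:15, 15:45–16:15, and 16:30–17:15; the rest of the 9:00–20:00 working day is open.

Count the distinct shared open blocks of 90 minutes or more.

2

Ines free within 09:00–20:00: 09:30–11:45, 12:15–14:15, 15:15–15:45, 16:15–16:30, 17:15–20:00.
Oksana ∩ Hassan: 12:00–13:45, 16:00–16:30, 17:45–18:00, 18:15–20:00.
Oksana ∩ Hassan ∩ Ines: 12:15–13:45, 16:15–16:30, 17:45–18:00, 18:15–20:00.
Windows ≥ 90 min: 12:15–13:45, 18:15–20:00.
That's 2 windows.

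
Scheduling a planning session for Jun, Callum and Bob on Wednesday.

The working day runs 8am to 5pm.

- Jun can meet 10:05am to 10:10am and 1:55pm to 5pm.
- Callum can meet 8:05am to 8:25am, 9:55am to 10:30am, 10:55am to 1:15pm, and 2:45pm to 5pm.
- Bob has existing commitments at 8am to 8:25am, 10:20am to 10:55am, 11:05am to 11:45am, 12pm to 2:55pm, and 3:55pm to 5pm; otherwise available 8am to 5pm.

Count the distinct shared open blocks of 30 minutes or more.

1

Bob free within 08:00–17:00: 08:25–10:20, 10:55–11:05, 11:45–12:00, 14:55–15:55.
Jun ∩ Callum: 10:05–10:10, 14:45–17:00.
Jun ∩ Callum ∩ Bob: 10:05–10:10, 14:55–15:55.
Windows ≥ 30 min: 14:55–15:55.
That's 1 window.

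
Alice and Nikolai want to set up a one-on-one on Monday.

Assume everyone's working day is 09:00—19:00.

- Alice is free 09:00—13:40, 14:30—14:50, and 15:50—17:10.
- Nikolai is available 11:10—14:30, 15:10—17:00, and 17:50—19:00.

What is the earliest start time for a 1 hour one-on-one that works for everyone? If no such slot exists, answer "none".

11:10

Alice ∩ Nikolai: 11:10–13:40, 15:50–17:00.
Windows ≥ 60 min: 11:10–13:40, 15:50–17:00.
Earliest such window starts at 11:10.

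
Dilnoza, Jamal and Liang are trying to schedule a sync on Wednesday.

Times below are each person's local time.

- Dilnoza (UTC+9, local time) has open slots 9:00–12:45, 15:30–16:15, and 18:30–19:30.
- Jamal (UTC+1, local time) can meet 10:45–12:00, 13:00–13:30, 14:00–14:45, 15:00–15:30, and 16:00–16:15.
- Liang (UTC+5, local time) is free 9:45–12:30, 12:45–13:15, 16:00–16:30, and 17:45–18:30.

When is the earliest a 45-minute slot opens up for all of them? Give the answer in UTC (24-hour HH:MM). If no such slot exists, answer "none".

Dilnoza → UTC: 00:00–03:45, 06:30–07:15, 09:30–10:30.
Jamal → UTC: 09:45–11:00, 12:00–12:30, 13:00–13:45, 14:00–14:30, 15:00–15:15.
Liang → UTC: 04:45–07:30, 07:45–08:15, 11:00–11:30, 12:45–13:30.
Dilnoza ∩ Jamal: 09:45–10:30.
Dilnoza ∩ Jamal ∩ Liang: (none).
Windows ≥ 45 min: (none).

none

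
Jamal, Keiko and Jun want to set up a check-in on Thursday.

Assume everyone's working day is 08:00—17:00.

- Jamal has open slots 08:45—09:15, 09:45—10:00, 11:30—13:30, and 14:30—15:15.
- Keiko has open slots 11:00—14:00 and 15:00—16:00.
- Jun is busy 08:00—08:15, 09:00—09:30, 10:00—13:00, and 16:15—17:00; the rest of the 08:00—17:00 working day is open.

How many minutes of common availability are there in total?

45 minutes

Jun free within 08:00–17:00: 08:15–09:00, 09:30–10:00, 13:00–16:15.
Jamal ∩ Keiko: 11:30–13:30, 15:00–15:15.
Jamal ∩ Keiko ∩ Jun: 13:00–13:30, 15:00–15:15.
Total common minutes: 30 + 15 = 45.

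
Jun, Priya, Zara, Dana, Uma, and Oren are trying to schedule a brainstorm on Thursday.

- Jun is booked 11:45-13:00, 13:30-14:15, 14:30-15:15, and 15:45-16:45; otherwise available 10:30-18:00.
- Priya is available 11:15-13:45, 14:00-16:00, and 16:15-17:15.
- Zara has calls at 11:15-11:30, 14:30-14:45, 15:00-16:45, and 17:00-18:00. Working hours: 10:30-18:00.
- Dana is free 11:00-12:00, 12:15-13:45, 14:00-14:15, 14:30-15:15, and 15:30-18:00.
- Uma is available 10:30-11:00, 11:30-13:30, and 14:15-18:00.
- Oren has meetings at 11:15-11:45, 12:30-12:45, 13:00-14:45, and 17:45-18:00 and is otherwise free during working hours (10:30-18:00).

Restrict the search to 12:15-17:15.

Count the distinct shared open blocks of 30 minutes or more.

0

Jun free within 10:30–18:00: 10:30–11:45, 13:00–13:30, 14:15–14:30, 15:15–15:45, 16:45–18:00.
Zara free within 10:30–18:00: 10:30–11:15, 11:30–14:30, 14:45–15:00, 16:45–17:00.
Oren free within 10:30–18:00: 10:30–11:15, 11:45–12:30, 12:45–13:00, 14:45–17:45.
Jun ∩ Priya: 11:15–11:45, 13:00–13:30, 14:15–14:30, 15:15–15:45, 16:45–17:15.
Jun ∩ Priya ∩ Zara: 11:30–11:45, 13:00–13:30, 14:15–14:30, 16:45–17:00.
Jun ∩ Priya ∩ Zara ∩ Dana: 11:30–11:45, 13:00–13:30, 16:45–17:00.
Jun ∩ Priya ∩ Zara ∩ Dana ∩ Uma: 11:30–11:45, 13:00–13:30, 16:45–17:00.
Jun ∩ Priya ∩ Zara ∩ Dana ∩ Uma ∩ Oren: 16:45–17:00.
Restricted to 12:15–17:15: 16:45–17:00.
Windows ≥ 30 min: (none).
That's 0 windows.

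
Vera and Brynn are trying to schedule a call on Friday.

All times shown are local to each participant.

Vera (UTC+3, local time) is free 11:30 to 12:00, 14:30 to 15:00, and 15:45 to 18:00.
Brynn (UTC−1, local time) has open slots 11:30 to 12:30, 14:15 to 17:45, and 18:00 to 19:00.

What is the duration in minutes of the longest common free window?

Vera → UTC: 08:30–09:00, 11:30–12:00, 12:45–15:00.
Brynn → UTC: 12:30–13:30, 15:15–18:45, 19:00–20:00.
Vera ∩ Brynn: 12:45–13:30.
Single common window of 45 minutes.

45 minutes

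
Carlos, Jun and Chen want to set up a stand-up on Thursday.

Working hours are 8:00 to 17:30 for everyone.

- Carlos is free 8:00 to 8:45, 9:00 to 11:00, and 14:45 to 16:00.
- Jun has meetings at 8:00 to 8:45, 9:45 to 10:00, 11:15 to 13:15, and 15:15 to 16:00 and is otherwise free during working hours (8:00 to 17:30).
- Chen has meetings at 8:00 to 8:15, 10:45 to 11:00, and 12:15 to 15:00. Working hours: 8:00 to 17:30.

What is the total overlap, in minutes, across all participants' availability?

105 minutes

Jun free within 08:00–17:30: 08:45–09:45, 10:00–11:15, 13:15–15:15, 16:00–17:30.
Chen free within 08:00–17:30: 08:15–10:45, 11:00–12:15, 15:00–17:30.
Carlos ∩ Jun: 09:00–09:45, 10:00–11:00, 14:45–15:15.
Carlos ∩ Jun ∩ Chen: 09:00–09:45, 10:00–10:45, 15:00–15:15.
Total common minutes: 45 + 45 + 15 = 105.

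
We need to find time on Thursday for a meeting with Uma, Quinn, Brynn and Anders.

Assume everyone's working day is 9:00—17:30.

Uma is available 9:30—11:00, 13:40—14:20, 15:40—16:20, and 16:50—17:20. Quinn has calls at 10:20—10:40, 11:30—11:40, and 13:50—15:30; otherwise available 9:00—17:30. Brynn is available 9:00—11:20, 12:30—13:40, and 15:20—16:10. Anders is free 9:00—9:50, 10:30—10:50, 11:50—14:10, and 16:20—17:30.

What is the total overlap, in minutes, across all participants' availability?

Quinn free within 09:00–17:30: 09:00–10:20, 10:40–11:30, 11:40–13:50, 15:30–17:30.
Uma ∩ Quinn: 09:30–10:20, 10:40–11:00, 13:40–13:50, 15:40–16:20, 16:50–17:20.
Uma ∩ Quinn ∩ Brynn: 09:30–10:20, 10:40–11:00, 15:40–16:10.
Uma ∩ Quinn ∩ Brynn ∩ Anders: 09:30–09:50, 10:40–10:50.
Total common minutes: 20 + 10 = 30.

30 minutes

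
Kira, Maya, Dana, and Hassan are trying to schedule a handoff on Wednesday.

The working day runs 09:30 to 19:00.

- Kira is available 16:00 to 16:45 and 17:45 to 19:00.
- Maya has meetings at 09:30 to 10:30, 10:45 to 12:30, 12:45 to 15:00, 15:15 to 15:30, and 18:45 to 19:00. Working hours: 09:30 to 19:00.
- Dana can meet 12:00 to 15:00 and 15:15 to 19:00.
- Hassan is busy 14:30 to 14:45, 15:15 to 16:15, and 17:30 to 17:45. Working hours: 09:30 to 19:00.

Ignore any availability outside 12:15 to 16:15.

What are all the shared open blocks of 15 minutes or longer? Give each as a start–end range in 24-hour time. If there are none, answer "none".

Maya free within 09:30–19:00: 10:30–10:45, 12:30–12:45, 15:00–15:15, 15:30–18:45.
Hassan free within 09:30–19:00: 09:30–14:30, 14:45–15:15, 16:15–17:30, 17:45–19:00.
Kira ∩ Maya: 16:00–16:45, 17:45–18:45.
Kira ∩ Maya ∩ Dana: 16:00–16:45, 17:45–18:45.
Kira ∩ Maya ∩ Dana ∩ Hassan: 16:15–16:45, 17:45–18:45.
Restricted to 12:15–16:15: (none).
Windows ≥ 15 min: (none).

none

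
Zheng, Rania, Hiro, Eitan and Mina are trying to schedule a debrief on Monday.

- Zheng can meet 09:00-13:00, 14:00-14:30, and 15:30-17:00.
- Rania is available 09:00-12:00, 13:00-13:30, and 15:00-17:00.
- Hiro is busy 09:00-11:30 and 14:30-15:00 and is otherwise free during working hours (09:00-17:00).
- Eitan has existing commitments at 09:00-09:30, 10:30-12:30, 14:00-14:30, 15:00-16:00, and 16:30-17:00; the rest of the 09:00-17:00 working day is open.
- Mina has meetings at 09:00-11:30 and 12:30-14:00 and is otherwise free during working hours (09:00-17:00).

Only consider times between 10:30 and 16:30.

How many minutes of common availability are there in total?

Hiro free within 09:00–17:00: 11:30–14:30, 15:00–17:00.
Eitan free within 09:00–17:00: 09:30–10:30, 12:30–14:00, 14:30–15:00, 16:00–16:30.
Mina free within 09:00–17:00: 11:30–12:30, 14:00–17:00.
Zheng ∩ Rania: 09:00–12:00, 15:30–17:00.
Zheng ∩ Rania ∩ Hiro: 11:30–12:00, 15:30–17:00.
Zheng ∩ Rania ∩ Hiro ∩ Eitan: 16:00–16:30.
Zheng ∩ Rania ∩ Hiro ∩ Eitan ∩ Mina: 16:00–16:30.
Restricted to 10:30–16:30: 16:00–16:30.
Total common minutes: 30.

30 minutes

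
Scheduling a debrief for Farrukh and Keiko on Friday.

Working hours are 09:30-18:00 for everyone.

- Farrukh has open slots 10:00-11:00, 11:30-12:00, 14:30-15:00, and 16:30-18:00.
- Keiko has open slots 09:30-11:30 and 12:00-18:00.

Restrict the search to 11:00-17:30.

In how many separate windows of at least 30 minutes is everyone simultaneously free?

Farrukh ∩ Keiko: 10:00–11:00, 14:30–15:00, 16:30–18:00.
Restricted to 11:00–17:30: 14:30–15:00, 16:30–17:30.
Windows ≥ 30 min: 14:30–15:00, 16:30–17:30.
That's 2 windows.

2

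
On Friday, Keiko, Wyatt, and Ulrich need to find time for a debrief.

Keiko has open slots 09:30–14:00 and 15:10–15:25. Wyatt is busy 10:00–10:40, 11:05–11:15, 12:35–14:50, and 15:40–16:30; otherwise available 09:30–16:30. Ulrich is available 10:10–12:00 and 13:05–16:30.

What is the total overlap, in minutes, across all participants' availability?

Wyatt free within 09:30–16:30: 09:30–10:00, 10:40–11:05, 11:15–12:35, 14:50–15:40.
Keiko ∩ Wyatt: 09:30–10:00, 10:40–11:05, 11:15–12:35, 15:10–15:25.
Keiko ∩ Wyatt ∩ Ulrich: 10:40–11:05, 11:15–12:00, 15:10–15:25.
Total common minutes: 25 + 45 + 15 = 85.

85 minutes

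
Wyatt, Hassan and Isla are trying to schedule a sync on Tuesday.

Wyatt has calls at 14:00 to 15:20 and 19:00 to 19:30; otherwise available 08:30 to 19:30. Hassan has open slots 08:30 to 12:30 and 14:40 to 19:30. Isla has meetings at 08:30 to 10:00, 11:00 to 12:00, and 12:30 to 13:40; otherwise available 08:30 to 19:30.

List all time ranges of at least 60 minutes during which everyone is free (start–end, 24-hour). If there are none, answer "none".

Wyatt free within 08:30–19:30: 08:30–14:00, 15:20–19:00.
Isla free within 08:30–19:30: 10:00–11:00, 12:00–12:30, 13:40–19:30.
Wyatt ∩ Hassan: 08:30–12:30, 15:20–19:00.
Wyatt ∩ Hassan ∩ Isla: 10:00–11:00, 12:00–12:30, 15:20–19:00.
Windows ≥ 60 min: 10:00–11:00, 15:20–19:00.

10:00–11:00, 15:20–19:00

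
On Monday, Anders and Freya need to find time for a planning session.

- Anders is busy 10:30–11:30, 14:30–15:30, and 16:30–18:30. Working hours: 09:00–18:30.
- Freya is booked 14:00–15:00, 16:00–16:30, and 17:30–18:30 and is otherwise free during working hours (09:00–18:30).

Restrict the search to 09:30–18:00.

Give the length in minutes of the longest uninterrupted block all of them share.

Anders free within 09:00–18:30: 09:00–10:30, 11:30–14:30, 15:30–16:30.
Freya free within 09:00–18:30: 09:00–14:00, 15:00–16:00, 16:30–17:30.
Anders ∩ Freya: 09:00–10:30, 11:30–14:00, 15:30–16:00.
Restricted to 09:30–18:00: 09:30–10:30, 11:30–14:00, 15:30–16:00.
Common window lengths: 60, 150, 30 min; longest is 150.

150 minutes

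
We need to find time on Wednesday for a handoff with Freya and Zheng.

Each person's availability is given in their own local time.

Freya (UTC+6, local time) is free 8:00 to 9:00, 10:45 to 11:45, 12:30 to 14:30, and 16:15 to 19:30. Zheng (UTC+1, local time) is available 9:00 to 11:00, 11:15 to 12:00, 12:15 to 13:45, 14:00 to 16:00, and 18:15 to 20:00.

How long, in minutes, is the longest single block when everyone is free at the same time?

90 minutes

Freya → UTC: 02:00–03:00, 04:45–05:45, 06:30–08:30, 10:15–13:30.
Zheng → UTC: 08:00–10:00, 10:15–11:00, 11:15–12:45, 13:00–15:00, 17:15–19:00.
Freya ∩ Zheng: 08:00–08:30, 10:15–11:00, 11:15–12:45, 13:00–13:30.
Common window lengths: 30, 45, 90, 30 min; longest is 90.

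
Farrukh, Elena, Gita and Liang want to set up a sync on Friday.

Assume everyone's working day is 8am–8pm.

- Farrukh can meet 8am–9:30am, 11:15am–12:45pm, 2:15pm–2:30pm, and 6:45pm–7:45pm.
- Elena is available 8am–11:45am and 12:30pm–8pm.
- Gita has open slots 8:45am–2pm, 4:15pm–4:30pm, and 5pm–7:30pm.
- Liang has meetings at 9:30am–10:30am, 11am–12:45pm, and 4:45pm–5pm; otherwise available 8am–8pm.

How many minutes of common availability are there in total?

Liang free within 08:00–20:00: 08:00–09:30, 10:30–11:00, 12:45–16:45, 17:00–20:00.
Farrukh ∩ Elena: 08:00–09:30, 11:15–11:45, 12:30–12:45, 14:15–14:30, 18:45–19:45.
Farrukh ∩ Elena ∩ Gita: 08:45–09:30, 11:15–11:45, 12:30–12:45, 18:45–19:30.
Farrukh ∩ Elena ∩ Gita ∩ Liang: 08:45–09:30, 18:45–19:30.
Total common minutes: 45 + 45 = 90.

90 minutes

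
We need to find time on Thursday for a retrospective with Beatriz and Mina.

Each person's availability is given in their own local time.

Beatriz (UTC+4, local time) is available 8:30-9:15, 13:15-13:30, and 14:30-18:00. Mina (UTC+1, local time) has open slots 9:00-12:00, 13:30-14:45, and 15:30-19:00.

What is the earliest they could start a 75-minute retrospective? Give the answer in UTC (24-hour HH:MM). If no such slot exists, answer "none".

Beatriz → UTC: 04:30–05:15, 09:15–09:30, 10:30–14:00.
Mina → UTC: 08:00–11:00, 12:30–13:45, 14:30–18:00.
Beatriz ∩ Mina: 09:15–09:30, 10:30–11:00, 12:30–13:45.
Windows ≥ 75 min: 12:30–13:45.
Earliest such window starts at 12:30.

12:30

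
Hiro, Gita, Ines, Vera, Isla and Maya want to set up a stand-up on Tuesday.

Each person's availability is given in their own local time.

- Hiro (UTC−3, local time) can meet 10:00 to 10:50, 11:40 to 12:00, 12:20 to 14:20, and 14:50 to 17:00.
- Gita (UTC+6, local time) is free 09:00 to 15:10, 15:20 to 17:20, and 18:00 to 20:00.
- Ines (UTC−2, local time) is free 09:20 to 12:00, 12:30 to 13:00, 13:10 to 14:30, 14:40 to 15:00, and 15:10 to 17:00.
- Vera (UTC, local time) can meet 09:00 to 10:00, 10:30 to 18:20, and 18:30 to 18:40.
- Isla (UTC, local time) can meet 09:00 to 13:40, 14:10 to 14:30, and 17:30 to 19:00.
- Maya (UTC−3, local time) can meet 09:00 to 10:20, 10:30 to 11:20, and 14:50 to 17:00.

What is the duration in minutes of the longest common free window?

Hiro → UTC: 13:00–13:50, 14:40–15:00, 15:20–17:20, 17:50–20:00.
Gita → UTC: 03:00–09:10, 09:20–11:20, 12:00–14:00.
Ines → UTC: 11:20–14:00, 14:30–15:00, 15:10–16:30, 16:40–17:00, 17:10–19:00.
Vera → UTC: 09:00–10:00, 10:30–18:20, 18:30–18:40.
Isla → UTC: 09:00–13:40, 14:10–14:30, 17:30–19:00.
Maya → UTC: 12:00–13:20, 13:30–14:20, 17:50–20:00.
Hiro ∩ Gita: 13:00–13:50.
Hiro ∩ Gita ∩ Ines: 13:00–13:50.
Hiro ∩ Gita ∩ Ines ∩ Vera: 13:00–13:50.
Hiro ∩ Gita ∩ Ines ∩ Vera ∩ Isla: 13:00–13:40.
Hiro ∩ Gita ∩ Ines ∩ Vera ∩ Isla ∩ Maya: 13:00–13:20, 13:30–13:40.
Common window lengths: 20, 10 min; longest is 20.

20 minutes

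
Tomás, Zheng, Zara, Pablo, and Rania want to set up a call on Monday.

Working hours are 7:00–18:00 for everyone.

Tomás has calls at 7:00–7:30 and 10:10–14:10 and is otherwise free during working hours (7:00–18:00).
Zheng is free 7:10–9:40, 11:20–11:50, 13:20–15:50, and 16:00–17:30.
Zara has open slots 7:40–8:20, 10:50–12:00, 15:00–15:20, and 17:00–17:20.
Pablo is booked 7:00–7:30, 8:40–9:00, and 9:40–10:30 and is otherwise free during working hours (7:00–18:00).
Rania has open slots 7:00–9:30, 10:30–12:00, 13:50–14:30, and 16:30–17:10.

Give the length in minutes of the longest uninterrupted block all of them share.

Tomás free within 07:00–18:00: 07:30–10:10, 14:10–18:00.
Pablo free within 07:00–18:00: 07:30–08:40, 09:00–09:40, 10:30–18:00.
Tomás ∩ Zheng: 07:30–09:40, 14:10–15:50, 16:00–17:30.
Tomás ∩ Zheng ∩ Zara: 07:40–08:20, 15:00–15:20, 17:00–17:20.
Tomás ∩ Zheng ∩ Zara ∩ Pablo: 07:40–08:20, 15:00–15:20, 17:00–17:20.
Tomás ∩ Zheng ∩ Zara ∩ Pablo ∩ Rania: 07:40–08:20, 17:00–17:10.
Common window lengths: 40, 10 min; longest is 40.

40 minutes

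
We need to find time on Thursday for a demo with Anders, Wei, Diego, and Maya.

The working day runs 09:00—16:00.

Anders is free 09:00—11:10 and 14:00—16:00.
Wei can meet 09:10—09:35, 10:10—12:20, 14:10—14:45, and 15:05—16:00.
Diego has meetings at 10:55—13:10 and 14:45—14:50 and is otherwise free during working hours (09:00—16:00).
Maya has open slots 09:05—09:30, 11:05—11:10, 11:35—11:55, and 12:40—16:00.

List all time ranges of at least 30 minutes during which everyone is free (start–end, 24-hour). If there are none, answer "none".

Diego free within 09:00–16:00: 09:00–10:55, 13:10–14:45, 14:50–16:00.
Anders ∩ Wei: 09:10–09:35, 10:10–11:10, 14:10–14:45, 15:05–16:00.
Anders ∩ Wei ∩ Diego: 09:10–09:35, 10:10–10:55, 14:10–14:45, 15:05–16:00.
Anders ∩ Wei ∩ Diego ∩ Maya: 09:10–09:30, 14:10–14:45, 15:05–16:00.
Windows ≥ 30 min: 14:10–14:45, 15:05–16:00.

14:10–14:45, 15:05–16:00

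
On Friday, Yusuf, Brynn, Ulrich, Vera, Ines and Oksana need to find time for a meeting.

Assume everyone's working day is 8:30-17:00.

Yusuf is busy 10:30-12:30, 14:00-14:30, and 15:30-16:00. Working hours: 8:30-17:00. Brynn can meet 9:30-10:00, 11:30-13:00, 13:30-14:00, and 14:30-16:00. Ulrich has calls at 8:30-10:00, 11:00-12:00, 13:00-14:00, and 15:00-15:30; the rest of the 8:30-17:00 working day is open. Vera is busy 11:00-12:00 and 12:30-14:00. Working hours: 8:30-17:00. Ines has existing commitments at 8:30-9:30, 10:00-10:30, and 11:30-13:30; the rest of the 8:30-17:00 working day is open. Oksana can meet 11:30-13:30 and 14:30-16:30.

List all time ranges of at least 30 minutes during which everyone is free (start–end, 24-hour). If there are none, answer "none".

14:30–15:00

Yusuf free within 08:30–17:00: 08:30–10:30, 12:30–14:00, 14:30–15:30, 16:00–17:00.
Ulrich free within 08:30–17:00: 10:00–11:00, 12:00–13:00, 14:00–15:00, 15:30–17:00.
Vera free within 08:30–17:00: 08:30–11:00, 12:00–12:30, 14:00–17:00.
Ines free within 08:30–17:00: 09:30–10:00, 10:30–11:30, 13:30–17:00.
Yusuf ∩ Brynn: 09:30–10:00, 12:30–13:00, 13:30–14:00, 14:30–15:30.
Yusuf ∩ Brynn ∩ Ulrich: 12:30–13:00, 14:30–15:00.
Yusuf ∩ Brynn ∩ Ulrich ∩ Vera: 14:30–15:00.
Yusuf ∩ Brynn ∩ Ulrich ∩ Vera ∩ Ines: 14:30–15:00.
Yusuf ∩ Brynn ∩ Ulrich ∩ Vera ∩ Ines ∩ Oksana: 14:30–15:00.
Windows ≥ 30 min: 14:30–15:00.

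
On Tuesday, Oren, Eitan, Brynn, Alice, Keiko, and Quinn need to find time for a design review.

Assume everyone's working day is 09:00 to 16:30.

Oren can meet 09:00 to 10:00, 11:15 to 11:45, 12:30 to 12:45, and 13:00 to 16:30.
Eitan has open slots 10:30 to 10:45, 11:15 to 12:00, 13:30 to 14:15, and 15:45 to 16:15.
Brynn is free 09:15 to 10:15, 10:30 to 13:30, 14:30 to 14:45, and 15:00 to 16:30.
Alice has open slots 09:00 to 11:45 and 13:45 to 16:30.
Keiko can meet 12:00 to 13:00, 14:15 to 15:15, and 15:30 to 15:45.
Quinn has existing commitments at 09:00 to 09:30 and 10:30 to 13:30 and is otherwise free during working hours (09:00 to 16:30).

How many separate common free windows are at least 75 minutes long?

Quinn free within 09:00–16:30: 09:30–10:30, 13:30–16:30.
Oren ∩ Eitan: 11:15–11:45, 13:30–14:15, 15:45–16:15.
Oren ∩ Eitan ∩ Brynn: 11:15–11:45, 15:45–16:15.
Oren ∩ Eitan ∩ Brynn ∩ Alice: 11:15–11:45, 15:45–16:15.
Oren ∩ Eitan ∩ Brynn ∩ Alice ∩ Keiko: (none).
Oren ∩ Eitan ∩ Brynn ∩ Alice ∩ Keiko ∩ Quinn: (none).
Windows ≥ 75 min: (none).
That's 0 windows.

0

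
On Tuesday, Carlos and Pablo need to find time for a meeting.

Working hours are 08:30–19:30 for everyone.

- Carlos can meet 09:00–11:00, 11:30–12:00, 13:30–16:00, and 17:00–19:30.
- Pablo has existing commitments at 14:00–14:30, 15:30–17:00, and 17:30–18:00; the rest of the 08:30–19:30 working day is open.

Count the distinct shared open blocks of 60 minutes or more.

3

Pablo free within 08:30–19:30: 08:30–14:00, 14:30–15:30, 17:00–17:30, 18:00–19:30.
Carlos ∩ Pablo: 09:00–11:00, 11:30–12:00, 13:30–14:00, 14:30–15:30, 17:00–17:30, 18:00–19:30.
Windows ≥ 60 min: 09:00–11:00, 14:30–15:30, 18:00–19:30.
That's 3 windows.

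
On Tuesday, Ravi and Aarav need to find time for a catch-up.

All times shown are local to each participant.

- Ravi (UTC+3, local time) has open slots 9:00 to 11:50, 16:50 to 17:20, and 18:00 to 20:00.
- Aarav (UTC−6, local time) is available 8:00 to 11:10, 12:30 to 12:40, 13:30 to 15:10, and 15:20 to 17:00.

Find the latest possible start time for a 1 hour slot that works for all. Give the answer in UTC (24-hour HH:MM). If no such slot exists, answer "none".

16:00

Ravi → UTC: 06:00–08:50, 13:50–14:20, 15:00–17:00.
Aarav → UTC: 14:00–17:10, 18:30–18:40, 19:30–21:10, 21:20–23:00.
Ravi ∩ Aarav: 14:00–14:20, 15:00–17:00.
Windows ≥ 60 min: 15:00–17:00.
Latest start in the last window 15:00–17:00 is 17:00 − 60 min = 16:00.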